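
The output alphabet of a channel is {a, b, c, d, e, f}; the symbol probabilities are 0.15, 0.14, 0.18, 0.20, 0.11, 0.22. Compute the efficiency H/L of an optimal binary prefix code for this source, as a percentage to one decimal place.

Entropy H = −Σ p log₂ p ≈ 2.5482 bits.
Huffman merges: 11/100+7/50→1/4; 3/20+9/50→33/100; 1/5+11/50→21/50; 1/4+33/100→29/50; 21/50+29/50→1. L = 129/50 ≈ 2.5800.
Efficiency = H/L = 2.5482/2.5800 = 98.8%.

98.8%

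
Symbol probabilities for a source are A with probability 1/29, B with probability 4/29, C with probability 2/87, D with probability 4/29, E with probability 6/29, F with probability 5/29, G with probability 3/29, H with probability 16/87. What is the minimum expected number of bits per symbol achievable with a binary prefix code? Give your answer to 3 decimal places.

Repeatedly combine the two least-probable nodes; the expected code length is the sum of the merged weights.
merge 2/87 + 1/29 → 5/87
merge 5/87 + 3/29 → 14/87
merge 4/29 + 4/29 → 8/29
merge 14/87 + 5/29 → 1/3
merge 16/87 + 6/29 → 34/87
merge 8/29 + 1/3 → 53/87
merge 34/87 + 53/87 → 1
L = 5/87 + 14/87 + 8/29 + 1/3 + 34/87 + 53/87 + 1 = 82/29 ≈ 2.828 bits/symbol.

2.828 bits/symbol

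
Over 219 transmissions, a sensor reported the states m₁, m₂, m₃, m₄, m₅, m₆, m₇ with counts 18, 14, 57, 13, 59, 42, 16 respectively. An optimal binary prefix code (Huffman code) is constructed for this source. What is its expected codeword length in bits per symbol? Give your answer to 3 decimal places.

Probabilities are the counts divided by 219.
Repeatedly combine the two least-probable nodes; the expected code length is the sum of the merged weights.
merge 13/219 + 14/219 → 9/73
merge 16/219 + 6/73 → 34/219
merge 9/73 + 34/219 → 61/219
merge 14/73 + 19/73 → 33/73
merge 59/219 + 61/219 → 40/73
merge 33/73 + 40/73 → 1
L = 9/73 + 34/219 + 61/219 + 33/73 + 40/73 + 1 = 560/219 ≈ 2.557 bits/symbol.

2.557 bits/symbol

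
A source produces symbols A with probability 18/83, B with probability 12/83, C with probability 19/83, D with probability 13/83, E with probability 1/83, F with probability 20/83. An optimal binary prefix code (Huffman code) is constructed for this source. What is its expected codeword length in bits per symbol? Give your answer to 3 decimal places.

Repeatedly combine the two least-probable nodes; the expected code length is the sum of the merged weights.
merge 1/83 + 12/83 → 13/83
merge 13/83 + 13/83 → 26/83
merge 18/83 + 19/83 → 37/83
merge 20/83 + 26/83 → 46/83
merge 37/83 + 46/83 → 1
L = 13/83 + 26/83 + 37/83 + 46/83 + 1 = 205/83 ≈ 2.470 bits/symbol.

2.470 bits/symbol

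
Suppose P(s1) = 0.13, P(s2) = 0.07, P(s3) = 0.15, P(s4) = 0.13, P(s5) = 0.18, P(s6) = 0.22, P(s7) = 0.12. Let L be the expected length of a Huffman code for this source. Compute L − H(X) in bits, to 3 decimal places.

Entropy H = −Σ p log₂ p ≈ 2.7373 bits.
Huffman merges: 7/100+3/25→19/100; 13/100+13/100→13/50; 3/20+9/50→33/100; 19/100+11/50→41/100; 13/50+33/100→59/100; 41/100+59/100→1. L = 139/50 ≈ 2.7800.
L − H = 2.7800 − 2.7373 = 0.043 bits.

0.043 bits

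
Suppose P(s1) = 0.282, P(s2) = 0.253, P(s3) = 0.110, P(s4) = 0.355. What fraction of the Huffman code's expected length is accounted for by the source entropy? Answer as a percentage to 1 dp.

94.9%

Entropy H = −Σ p log₂ p ≈ 1.8973 bits.
Huffman merges: 11/100+253/1000→363/1000; 141/500+71/200→637/1000; 363/1000+637/1000→1. L = 2 ≈ 2.0000.
Efficiency = H/L = 1.8973/2.0000 = 94.9%.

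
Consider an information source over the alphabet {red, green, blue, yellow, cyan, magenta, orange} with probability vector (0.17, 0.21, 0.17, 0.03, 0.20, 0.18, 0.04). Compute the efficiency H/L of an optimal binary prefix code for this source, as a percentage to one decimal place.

97.3%

Entropy H = −Σ p log₂ p ≈ 2.5892 bits.
Huffman merges: 3/100+1/25→7/100; 7/100+17/100→6/25; 17/100+9/50→7/20; 1/5+21/100→41/100; 6/25+7/20→59/100; 41/100+59/100→1. L = 133/50 ≈ 2.6600.
Efficiency = H/L = 2.5892/2.6600 = 97.3%.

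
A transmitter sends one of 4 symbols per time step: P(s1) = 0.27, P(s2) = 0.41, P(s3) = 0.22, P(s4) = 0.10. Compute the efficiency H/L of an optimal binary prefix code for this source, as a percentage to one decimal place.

Entropy H = −Σ p log₂ p ≈ 1.8502 bits.
Huffman merges: 1/10+11/50→8/25; 27/100+8/25→59/100; 41/100+59/100→1. L = 191/100 ≈ 1.9100.
Efficiency = H/L = 1.8502/1.9100 = 96.9%.

96.9%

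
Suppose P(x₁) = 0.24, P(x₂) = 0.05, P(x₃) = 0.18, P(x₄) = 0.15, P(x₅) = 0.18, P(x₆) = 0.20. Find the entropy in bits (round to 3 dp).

H = −Σ pᵢ log₂ pᵢ.
−0.24·log₂(0.24) = 0.4941
−0.05·log₂(0.05) = 0.2161
−0.18·log₂(0.18) = 0.4453
−0.15·log₂(0.15) = 0.4105
−0.18·log₂(0.18) = 0.4453
−0.20·log₂(0.20) = 0.4644
Sum ≈ 2.4758 → 2.476 bits.

2.476 bits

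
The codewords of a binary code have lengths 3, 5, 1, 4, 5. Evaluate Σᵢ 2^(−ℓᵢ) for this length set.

With common denominator 2^5 = 32: Σ 2^(−ℓᵢ) = 4/32 + 1/32 + 16/32 + 2/32 + 1/32 = 24/32 = 0.75.

0.75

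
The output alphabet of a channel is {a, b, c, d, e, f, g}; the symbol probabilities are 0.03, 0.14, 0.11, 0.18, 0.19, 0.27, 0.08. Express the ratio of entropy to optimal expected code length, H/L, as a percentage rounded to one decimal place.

Entropy H = −Σ p log₂ p ≈ 2.6012 bits.
Huffman merges: 3/100+2/25→11/100; 11/100+11/100→11/50; 7/50+9/50→8/25; 19/100+11/50→41/100; 27/100+8/25→59/100; 41/100+59/100→1. L = 53/20 ≈ 2.6500.
Efficiency = H/L = 2.6012/2.6500 = 98.2%.

98.2%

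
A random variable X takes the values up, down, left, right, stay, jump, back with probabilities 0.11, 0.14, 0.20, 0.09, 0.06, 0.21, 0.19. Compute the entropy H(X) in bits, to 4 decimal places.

H = −Σ pᵢ log₂ pᵢ.
−0.11·log₂(0.11) = 0.3503
−0.14·log₂(0.14) = 0.3971
−0.20·log₂(0.20) = 0.4644
−0.09·log₂(0.09) = 0.3127
−0.06·log₂(0.06) = 0.2435
−0.21·log₂(0.21) = 0.4728
−0.19·log₂(0.19) = 0.4552
Sum ≈ 2.6960 → 2.6960 bits.

2.6960 bits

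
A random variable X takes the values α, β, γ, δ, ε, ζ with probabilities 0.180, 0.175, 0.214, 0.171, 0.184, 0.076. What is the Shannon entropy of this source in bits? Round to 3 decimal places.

H = −Σ pᵢ log₂ pᵢ.
−0.180·log₂(0.180) = 0.4453
−0.175·log₂(0.175) = 0.4401
−0.214·log₂(0.214) = 0.4760
−0.171·log₂(0.171) = 0.4357
−0.184·log₂(0.184) = 0.4494
−0.076·log₂(0.076) = 0.2826
Sum ≈ 2.5290 → 2.529 bits.

2.529 bits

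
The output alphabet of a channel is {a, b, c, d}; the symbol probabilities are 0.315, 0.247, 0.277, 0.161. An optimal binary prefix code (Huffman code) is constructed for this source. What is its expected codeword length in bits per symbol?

2 bits/symbol

Repeatedly combine the two least-probable nodes; the expected code length is the sum of the merged weights.
merge 161/1000 + 247/1000 → 51/125
merge 277/1000 + 63/200 → 74/125
merge 51/125 + 74/125 → 1
L = 51/125 + 74/125 + 1 = 2 bits/symbol.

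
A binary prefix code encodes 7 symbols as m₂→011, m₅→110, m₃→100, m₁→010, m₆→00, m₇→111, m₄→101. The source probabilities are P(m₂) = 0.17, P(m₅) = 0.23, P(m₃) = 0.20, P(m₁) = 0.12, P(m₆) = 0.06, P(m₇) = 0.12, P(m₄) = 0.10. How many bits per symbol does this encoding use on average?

L̄ = Σ pᵢ·ℓᵢ = 0.17·3 + 0.23·3 + 0.20·3 + 0.12·3 + 0.06·2 + 0.12·3 + 0.10·3 = 2.94 bits/symbol.

2.94 bits/symbol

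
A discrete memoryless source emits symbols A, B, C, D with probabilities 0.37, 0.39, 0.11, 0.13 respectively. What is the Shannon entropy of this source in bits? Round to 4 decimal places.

H = −Σ pᵢ log₂ pᵢ.
−0.37·log₂(0.37) = 0.5307
−0.39·log₂(0.39) = 0.5298
−0.11·log₂(0.11) = 0.3503
−0.13·log₂(0.13) = 0.3826
Sum ≈ 1.7935 → 1.7935 bits.

1.7935 bits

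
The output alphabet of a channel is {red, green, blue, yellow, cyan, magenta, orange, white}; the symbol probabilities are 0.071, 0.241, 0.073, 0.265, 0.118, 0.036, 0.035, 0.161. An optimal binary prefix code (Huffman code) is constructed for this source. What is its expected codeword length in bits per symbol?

Repeatedly combine the two least-probable nodes; the expected code length is the sum of the merged weights.
merge 7/200 + 9/250 → 71/1000
merge 71/1000 + 71/1000 → 71/500
merge 73/1000 + 59/500 → 191/1000
merge 71/500 + 161/1000 → 303/1000
merge 191/1000 + 241/1000 → 54/125
merge 53/200 + 303/1000 → 71/125
merge 54/125 + 71/125 → 1
L = 71/1000 + 71/500 + 191/1000 + 303/1000 + 54/125 + 71/125 + 1 = 2707/1000 = 2.707 bits/symbol.

2.707 bits/symbol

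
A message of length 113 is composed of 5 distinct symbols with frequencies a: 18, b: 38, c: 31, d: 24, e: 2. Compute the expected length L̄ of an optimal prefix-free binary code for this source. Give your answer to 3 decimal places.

2.177 bits/symbol

Probabilities are the counts divided by 113.
Repeatedly combine the two least-probable nodes; the expected code length is the sum of the merged weights.
merge 2/113 + 18/113 → 20/113
merge 20/113 + 24/113 → 44/113
merge 31/113 + 38/113 → 69/113
merge 44/113 + 69/113 → 1
L = 20/113 + 44/113 + 69/113 + 1 = 246/113 ≈ 2.177 bits/symbol.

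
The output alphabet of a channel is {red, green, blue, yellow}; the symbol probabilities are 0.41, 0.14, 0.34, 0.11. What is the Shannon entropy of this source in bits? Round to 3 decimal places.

H = −Σ pᵢ log₂ pᵢ.
−0.41·log₂(0.41) = 0.5274
−0.14·log₂(0.14) = 0.3971
−0.34·log₂(0.34) = 0.5292
−0.11·log₂(0.11) = 0.3503
Sum ≈ 1.8040 → 1.804 bits.

1.804 bits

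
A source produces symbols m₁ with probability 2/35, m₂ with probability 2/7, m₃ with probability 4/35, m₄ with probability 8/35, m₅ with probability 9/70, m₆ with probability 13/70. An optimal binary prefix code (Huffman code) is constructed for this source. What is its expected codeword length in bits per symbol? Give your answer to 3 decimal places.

2.471 bits/symbol

Repeatedly combine the two least-probable nodes; the expected code length is the sum of the merged weights.
merge 2/35 + 4/35 → 6/35
merge 9/70 + 6/35 → 3/10
merge 13/70 + 8/35 → 29/70
merge 2/7 + 3/10 → 41/70
merge 29/70 + 41/70 → 1
L = 6/35 + 3/10 + 29/70 + 41/70 + 1 = 173/70 ≈ 2.471 bits/symbol.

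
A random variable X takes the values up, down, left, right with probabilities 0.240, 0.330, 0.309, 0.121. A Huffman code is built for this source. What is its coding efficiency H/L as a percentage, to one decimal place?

95.7%

Entropy H = −Σ p log₂ p ≈ 1.9142 bits.
Huffman merges: 121/1000+6/25→361/1000; 309/1000+33/100→639/1000; 361/1000+639/1000→1. L = 2 ≈ 2.0000.
Efficiency = H/L = 1.9142/2.0000 = 95.7%.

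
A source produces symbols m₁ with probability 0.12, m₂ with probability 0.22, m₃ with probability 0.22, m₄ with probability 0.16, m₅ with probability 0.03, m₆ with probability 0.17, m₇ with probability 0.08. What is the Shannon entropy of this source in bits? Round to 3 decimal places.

H = −Σ pᵢ log₂ pᵢ.
−0.12·log₂(0.12) = 0.3671
−0.22·log₂(0.22) = 0.4806
−0.22·log₂(0.22) = 0.4806
−0.16·log₂(0.16) = 0.4230
−0.03·log₂(0.03) = 0.1518
−0.17·log₂(0.17) = 0.4346
−0.08·log₂(0.08) = 0.2915
Sum ≈ 2.6291 → 2.629 bits.

2.629 bits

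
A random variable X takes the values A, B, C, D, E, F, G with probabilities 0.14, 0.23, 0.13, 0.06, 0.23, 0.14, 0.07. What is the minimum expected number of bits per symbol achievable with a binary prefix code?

Repeatedly combine the two least-probable nodes; the expected code length is the sum of the merged weights.
merge 3/50 + 7/100 → 13/100
merge 13/100 + 13/100 → 13/50
merge 7/50 + 7/50 → 7/25
merge 23/100 + 23/100 → 23/50
merge 13/50 + 7/25 → 27/50
merge 23/50 + 27/50 → 1
L = 13/100 + 13/50 + 7/25 + 23/50 + 27/50 + 1 = 267/100 = 2.67 bits/symbol.

2.67 bits/symbol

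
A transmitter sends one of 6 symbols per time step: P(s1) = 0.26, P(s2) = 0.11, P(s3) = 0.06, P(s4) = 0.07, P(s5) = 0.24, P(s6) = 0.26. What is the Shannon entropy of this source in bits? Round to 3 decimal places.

2.367 bits

H = −Σ pᵢ log₂ pᵢ.
−0.26·log₂(0.26) = 0.5053
−0.11·log₂(0.11) = 0.3503
−0.06·log₂(0.06) = 0.2435
−0.07·log₂(0.07) = 0.2686
−0.24·log₂(0.24) = 0.4941
−0.26·log₂(0.26) = 0.5053
Sum ≈ 2.3671 → 2.367 bits.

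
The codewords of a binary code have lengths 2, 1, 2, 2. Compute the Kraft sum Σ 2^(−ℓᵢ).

1.25

With common denominator 2^2 = 4: Σ 2^(−ℓᵢ) = 1/4 + 2/4 + 1/4 + 1/4 = 5/4 = 1.25.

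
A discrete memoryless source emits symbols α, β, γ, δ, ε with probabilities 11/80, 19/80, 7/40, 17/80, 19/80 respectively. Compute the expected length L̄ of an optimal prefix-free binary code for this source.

2.3125 bits/symbol

Repeatedly combine the two least-probable nodes; the expected code length is the sum of the merged weights.
merge 11/80 + 7/40 → 5/16
merge 17/80 + 19/80 → 9/20
merge 19/80 + 5/16 → 11/20
merge 9/20 + 11/20 → 1
L = 5/16 + 9/20 + 11/20 + 1 = 37/16 = 2.3125 bits/symbol.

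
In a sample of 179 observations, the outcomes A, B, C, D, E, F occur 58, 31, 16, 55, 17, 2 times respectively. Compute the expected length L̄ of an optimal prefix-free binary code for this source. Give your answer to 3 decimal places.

Probabilities are the counts divided by 179.
Repeatedly combine the two least-probable nodes; the expected code length is the sum of the merged weights.
merge 2/179 + 16/179 → 18/179
merge 17/179 + 18/179 → 35/179
merge 31/179 + 35/179 → 66/179
merge 55/179 + 58/179 → 113/179
merge 66/179 + 113/179 → 1
L = 18/179 + 35/179 + 66/179 + 113/179 + 1 = 411/179 ≈ 2.296 bits/symbol.

2.296 bits/symbol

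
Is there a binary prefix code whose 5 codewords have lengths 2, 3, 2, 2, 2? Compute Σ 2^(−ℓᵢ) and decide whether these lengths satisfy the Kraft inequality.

1.125; no

With common denominator 2^3 = 8: Σ 2^(−ℓᵢ) = 2/8 + 1/8 + 2/8 + 2/8 + 2/8 = 9/8 = 1.125.
Kraft's inequality requires Σ ≤ 1; here Σ = 1.125 > 1, so no such prefix code exists.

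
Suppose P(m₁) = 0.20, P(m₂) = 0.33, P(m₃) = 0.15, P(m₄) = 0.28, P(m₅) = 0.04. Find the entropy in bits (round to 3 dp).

H = −Σ pᵢ log₂ pᵢ.
−0.20·log₂(0.20) = 0.4644
−0.33·log₂(0.33) = 0.5278
−0.15·log₂(0.15) = 0.4105
−0.28·log₂(0.28) = 0.5142
−0.04·log₂(0.04) = 0.1858
Sum ≈ 2.1027 → 2.103 bits.

2.103 bits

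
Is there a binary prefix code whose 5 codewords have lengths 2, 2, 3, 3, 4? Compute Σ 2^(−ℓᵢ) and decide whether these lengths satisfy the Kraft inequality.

With common denominator 2^4 = 16: Σ 2^(−ℓᵢ) = 4/16 + 4/16 + 2/16 + 2/16 + 1/16 = 13/16 = 0.8125.
Kraft's inequality requires Σ ≤ 1; here Σ = 0.8125 ≤ 1, so such a prefix code exists.

0.8125; yes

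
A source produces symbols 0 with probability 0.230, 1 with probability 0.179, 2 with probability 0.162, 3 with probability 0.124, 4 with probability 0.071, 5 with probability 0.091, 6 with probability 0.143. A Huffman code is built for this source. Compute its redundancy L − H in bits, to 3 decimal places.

Entropy H = −Σ p log₂ p ≈ 2.7176 bits.
Huffman merges: 71/1000+91/1000→81/500; 31/250+143/1000→267/1000; 81/500+81/500→81/250; 179/1000+23/100→409/1000; 267/1000+81/250→591/1000; 409/1000+591/1000→1. L = 2753/1000 ≈ 2.7530.
L − H = 2.7530 − 2.7176 = 0.035 bits.

0.035 bits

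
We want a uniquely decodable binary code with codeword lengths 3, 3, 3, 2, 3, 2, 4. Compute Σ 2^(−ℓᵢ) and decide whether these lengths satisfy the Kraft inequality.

With common denominator 2^4 = 16: Σ 2^(−ℓᵢ) = 2/16 + 2/16 + 2/16 + 4/16 + 2/16 + 4/16 + 1/16 = 17/16 = 1.0625.
Kraft's inequality requires Σ ≤ 1; here Σ = 1.0625 > 1, so no such prefix code exists.

1.0625; no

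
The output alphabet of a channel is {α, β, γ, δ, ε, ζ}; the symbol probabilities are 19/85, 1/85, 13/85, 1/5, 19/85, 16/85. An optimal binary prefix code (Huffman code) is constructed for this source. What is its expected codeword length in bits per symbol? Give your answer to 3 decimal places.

Repeatedly combine the two least-probable nodes; the expected code length is the sum of the merged weights.
merge 1/85 + 13/85 → 14/85
merge 14/85 + 16/85 → 6/17
merge 1/5 + 19/85 → 36/85
merge 19/85 + 6/17 → 49/85
merge 36/85 + 49/85 → 1
L = 14/85 + 6/17 + 36/85 + 49/85 + 1 = 214/85 ≈ 2.518 bits/symbol.

2.518 bits/symbol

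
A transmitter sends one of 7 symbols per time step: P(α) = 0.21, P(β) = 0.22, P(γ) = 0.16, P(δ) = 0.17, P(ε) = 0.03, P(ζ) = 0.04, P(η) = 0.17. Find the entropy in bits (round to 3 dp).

H = −Σ pᵢ log₂ pᵢ.
−0.21·log₂(0.21) = 0.4728
−0.22·log₂(0.22) = 0.4806
−0.16·log₂(0.16) = 0.4230
−0.17·log₂(0.17) = 0.4346
−0.03·log₂(0.03) = 0.1518
−0.04·log₂(0.04) = 0.1858
−0.17·log₂(0.17) = 0.4346
Sum ≈ 2.5831 → 2.583 bits.

2.583 bits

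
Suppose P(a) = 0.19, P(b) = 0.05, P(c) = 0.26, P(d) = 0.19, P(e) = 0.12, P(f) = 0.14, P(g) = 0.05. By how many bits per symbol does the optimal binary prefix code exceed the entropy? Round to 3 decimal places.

Entropy H = −Σ p log₂ p ≈ 2.6121 bits.
Huffman merges: 1/20+1/20→1/10; 1/10+3/25→11/50; 7/50+19/100→33/100; 19/100+11/50→41/100; 13/50+33/100→59/100; 41/100+59/100→1. L = 53/20 ≈ 2.6500.
L − H = 2.6500 − 2.6121 = 0.038 bits.

0.038 bits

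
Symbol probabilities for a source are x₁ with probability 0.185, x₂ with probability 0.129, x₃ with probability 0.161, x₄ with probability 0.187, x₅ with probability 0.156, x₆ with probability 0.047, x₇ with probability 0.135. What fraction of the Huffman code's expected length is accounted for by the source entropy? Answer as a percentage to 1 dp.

97.1%

Entropy H = −Σ p log₂ p ≈ 2.7235 bits.
Huffman merges: 47/1000+129/1000→22/125; 27/200+39/250→291/1000; 161/1000+22/125→337/1000; 37/200+187/1000→93/250; 291/1000+337/1000→157/250; 93/250+157/250→1. L = 701/250 ≈ 2.8040.
Efficiency = H/L = 2.7235/2.8040 = 97.1%.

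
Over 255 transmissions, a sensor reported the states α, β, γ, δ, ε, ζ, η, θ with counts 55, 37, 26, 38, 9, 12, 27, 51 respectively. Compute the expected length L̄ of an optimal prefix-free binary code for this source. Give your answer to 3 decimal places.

Probabilities are the counts divided by 255.
Repeatedly combine the two least-probable nodes; the expected code length is the sum of the merged weights.
merge 3/85 + 4/85 → 7/85
merge 7/85 + 26/255 → 47/255
merge 9/85 + 37/255 → 64/255
merge 38/255 + 47/255 → 1/3
merge 1/5 + 11/51 → 106/255
merge 64/255 + 1/3 → 149/255
merge 106/255 + 149/255 → 1
L = 7/85 + 47/255 + 64/255 + 1/3 + 106/255 + 149/255 + 1 = 727/255 ≈ 2.851 bits/symbol.

2.851 bits/symbol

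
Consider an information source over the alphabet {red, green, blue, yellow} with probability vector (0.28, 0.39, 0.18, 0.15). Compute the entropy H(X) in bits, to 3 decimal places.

H = −Σ pᵢ log₂ pᵢ.
−0.28·log₂(0.28) = 0.5142
−0.39·log₂(0.39) = 0.5298
−0.18·log₂(0.18) = 0.4453
−0.15·log₂(0.15) = 0.4105
Sum ≈ 1.8999 → 1.900 bits.

1.900 bits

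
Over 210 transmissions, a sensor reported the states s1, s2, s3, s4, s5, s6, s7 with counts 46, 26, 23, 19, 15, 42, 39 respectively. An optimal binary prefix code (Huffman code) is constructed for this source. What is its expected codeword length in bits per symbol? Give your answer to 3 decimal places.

Probabilities are the counts divided by 210.
Repeatedly combine the two least-probable nodes; the expected code length is the sum of the merged weights.
merge 1/14 + 19/210 → 17/105
merge 23/210 + 13/105 → 7/30
merge 17/105 + 13/70 → 73/210
merge 1/5 + 23/105 → 44/105
merge 7/30 + 73/210 → 61/105
merge 44/105 + 61/105 → 1
L = 17/105 + 7/30 + 73/210 + 44/105 + 61/105 + 1 = 96/35 ≈ 2.743 bits/symbol.

2.743 bits/symbol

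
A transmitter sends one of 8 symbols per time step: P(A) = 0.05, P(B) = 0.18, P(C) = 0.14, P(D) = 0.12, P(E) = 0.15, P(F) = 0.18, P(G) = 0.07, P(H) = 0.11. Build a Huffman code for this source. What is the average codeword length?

2.94 bits/symbol

Repeatedly combine the two least-probable nodes; the expected code length is the sum of the merged weights.
merge 1/20 + 7/100 → 3/25
merge 11/100 + 3/25 → 23/100
merge 3/25 + 7/50 → 13/50
merge 3/20 + 9/50 → 33/100
merge 9/50 + 23/100 → 41/100
merge 13/50 + 33/100 → 59/100
merge 41/100 + 59/100 → 1
L = 3/25 + 23/100 + 13/50 + 33/100 + 41/100 + 59/100 + 1 = 147/50 = 2.94 bits/symbol.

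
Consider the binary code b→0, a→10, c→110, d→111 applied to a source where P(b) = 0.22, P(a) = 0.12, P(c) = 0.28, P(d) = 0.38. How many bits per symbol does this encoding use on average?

L̄ = Σ pᵢ·ℓᵢ = 0.22·1 + 0.12·2 + 0.28·3 + 0.38·3 = 2.44 bits/symbol.

2.44 bits/symbol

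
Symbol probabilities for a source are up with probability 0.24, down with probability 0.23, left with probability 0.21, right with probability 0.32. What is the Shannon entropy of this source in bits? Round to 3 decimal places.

1.981 bits

H = −Σ pᵢ log₂ pᵢ.
−0.24·log₂(0.24) = 0.4941
−0.23·log₂(0.23) = 0.4877
−0.21·log₂(0.21) = 0.4728
−0.32·log₂(0.32) = 0.5260
Sum ≈ 1.9807 → 1.981 bits.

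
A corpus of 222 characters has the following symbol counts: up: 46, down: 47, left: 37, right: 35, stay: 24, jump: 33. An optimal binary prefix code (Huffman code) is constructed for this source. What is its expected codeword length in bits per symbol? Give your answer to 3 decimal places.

Probabilities are the counts divided by 222.
Repeatedly combine the two least-probable nodes; the expected code length is the sum of the merged weights.
merge 4/37 + 11/74 → 19/74
merge 35/222 + 1/6 → 12/37
merge 23/111 + 47/222 → 31/74
merge 19/74 + 12/37 → 43/74
merge 31/74 + 43/74 → 1
L = 19/74 + 12/37 + 31/74 + 43/74 + 1 = 191/74 ≈ 2.581 bits/symbol.

2.581 bits/symbol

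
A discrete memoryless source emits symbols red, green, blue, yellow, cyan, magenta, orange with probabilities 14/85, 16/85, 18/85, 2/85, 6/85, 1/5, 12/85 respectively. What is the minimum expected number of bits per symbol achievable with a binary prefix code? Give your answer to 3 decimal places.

2.682 bits/symbol

Repeatedly combine the two least-probable nodes; the expected code length is the sum of the merged weights.
merge 2/85 + 6/85 → 8/85
merge 8/85 + 12/85 → 4/17
merge 14/85 + 16/85 → 6/17
merge 1/5 + 18/85 → 7/17
merge 4/17 + 6/17 → 10/17
merge 7/17 + 10/17 → 1
L = 8/85 + 4/17 + 6/17 + 7/17 + 10/17 + 1 = 228/85 ≈ 2.682 bits/symbol.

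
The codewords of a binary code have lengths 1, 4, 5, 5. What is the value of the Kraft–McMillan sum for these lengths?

With common denominator 2^5 = 32: Σ 2^(−ℓᵢ) = 16/32 + 2/32 + 1/32 + 1/32 = 20/32 = 0.625.

0.625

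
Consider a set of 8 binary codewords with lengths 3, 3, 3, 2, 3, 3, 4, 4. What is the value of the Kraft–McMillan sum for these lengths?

With common denominator 2^4 = 16: Σ 2^(−ℓᵢ) = 2/16 + 2/16 + 2/16 + 4/16 + 2/16 + 2/16 + 1/16 + 1/16 = 16/16 = 1.

1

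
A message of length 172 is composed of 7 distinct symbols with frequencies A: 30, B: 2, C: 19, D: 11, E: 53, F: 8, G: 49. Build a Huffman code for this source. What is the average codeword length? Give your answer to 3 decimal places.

2.413 bits/symbol

Probabilities are the counts divided by 172.
Repeatedly combine the two least-probable nodes; the expected code length is the sum of the merged weights.
merge 1/86 + 2/43 → 5/86
merge 5/86 + 11/172 → 21/172
merge 19/172 + 21/172 → 10/43
merge 15/86 + 10/43 → 35/86
merge 49/172 + 53/172 → 51/86
merge 35/86 + 51/86 → 1
L = 5/86 + 21/172 + 10/43 + 35/86 + 51/86 + 1 = 415/172 ≈ 2.413 bits/symbol.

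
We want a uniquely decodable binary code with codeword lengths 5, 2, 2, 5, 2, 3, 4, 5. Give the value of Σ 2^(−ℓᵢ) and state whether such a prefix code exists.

With common denominator 2^5 = 32: Σ 2^(−ℓᵢ) = 1/32 + 8/32 + 8/32 + 1/32 + 8/32 + 4/32 + 2/32 + 1/32 = 33/32 = 1.03125.
Kraft's inequality requires Σ ≤ 1; here Σ = 1.03125 > 1, so no such prefix code exists.

1.03125; no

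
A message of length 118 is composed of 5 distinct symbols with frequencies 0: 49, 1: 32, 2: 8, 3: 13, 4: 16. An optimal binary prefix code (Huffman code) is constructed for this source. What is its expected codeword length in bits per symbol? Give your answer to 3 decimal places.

Probabilities are the counts divided by 118.
Repeatedly combine the two least-probable nodes; the expected code length is the sum of the merged weights.
merge 4/59 + 13/118 → 21/118
merge 8/59 + 21/118 → 37/118
merge 16/59 + 37/118 → 69/118
merge 49/118 + 69/118 → 1
L = 21/118 + 37/118 + 69/118 + 1 = 245/118 ≈ 2.076 bits/symbol.

2.076 bits/symbol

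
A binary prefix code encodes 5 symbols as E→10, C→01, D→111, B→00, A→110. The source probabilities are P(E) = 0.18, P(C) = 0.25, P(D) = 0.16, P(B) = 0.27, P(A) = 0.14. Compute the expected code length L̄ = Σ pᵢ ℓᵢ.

L̄ = Σ pᵢ·ℓᵢ = 0.18·2 + 0.25·2 + 0.16·3 + 0.27·2 + 0.14·3 = 2.3 bits/symbol.

2.3 bits/symbol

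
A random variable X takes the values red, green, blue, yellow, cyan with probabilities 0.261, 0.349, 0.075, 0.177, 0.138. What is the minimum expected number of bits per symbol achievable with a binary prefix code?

2.213 bits/symbol

Repeatedly combine the two least-probable nodes; the expected code length is the sum of the merged weights.
merge 3/40 + 69/500 → 213/1000
merge 177/1000 + 213/1000 → 39/100
merge 261/1000 + 349/1000 → 61/100
merge 39/100 + 61/100 → 1
L = 213/1000 + 39/100 + 61/100 + 1 = 2213/1000 = 2.213 bits/symbol.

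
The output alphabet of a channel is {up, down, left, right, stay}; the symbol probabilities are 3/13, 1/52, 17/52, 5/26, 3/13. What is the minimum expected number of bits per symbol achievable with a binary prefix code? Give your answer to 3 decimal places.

Repeatedly combine the two least-probable nodes; the expected code length is the sum of the merged weights.
merge 1/52 + 5/26 → 11/52
merge 11/52 + 3/13 → 23/52
merge 3/13 + 17/52 → 29/52
merge 23/52 + 29/52 → 1
L = 11/52 + 23/52 + 29/52 + 1 = 115/52 ≈ 2.212 bits/symbol.

2.212 bits/symbol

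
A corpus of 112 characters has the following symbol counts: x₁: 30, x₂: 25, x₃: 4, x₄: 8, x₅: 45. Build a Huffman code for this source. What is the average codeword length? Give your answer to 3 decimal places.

2.036 bits/symbol

Probabilities are the counts divided by 112.
Repeatedly combine the two least-probable nodes; the expected code length is the sum of the merged weights.
merge 1/28 + 1/14 → 3/28
merge 3/28 + 25/112 → 37/112
merge 15/56 + 37/112 → 67/112
merge 45/112 + 67/112 → 1
L = 3/28 + 37/112 + 67/112 + 1 = 57/28 ≈ 2.036 bits/symbol.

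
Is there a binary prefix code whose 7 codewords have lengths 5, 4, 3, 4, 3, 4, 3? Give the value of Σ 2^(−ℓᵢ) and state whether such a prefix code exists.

With common denominator 2^5 = 32: Σ 2^(−ℓᵢ) = 1/32 + 2/32 + 4/32 + 2/32 + 4/32 + 2/32 + 4/32 = 19/32 = 0.59375.
Kraft's inequality requires Σ ≤ 1; here Σ = 0.59375 ≤ 1, so such a prefix code exists.

0.59375; yes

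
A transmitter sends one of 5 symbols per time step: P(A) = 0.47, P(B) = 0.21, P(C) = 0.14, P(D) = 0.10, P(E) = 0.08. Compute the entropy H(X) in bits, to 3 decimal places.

H = −Σ pᵢ log₂ pᵢ.
−0.47·log₂(0.47) = 0.5120
−0.21·log₂(0.21) = 0.4728
−0.14·log₂(0.14) = 0.3971
−0.10·log₂(0.10) = 0.3322
−0.08·log₂(0.08) = 0.2915
Sum ≈ 2.0056 → 2.006 bits.

2.006 bits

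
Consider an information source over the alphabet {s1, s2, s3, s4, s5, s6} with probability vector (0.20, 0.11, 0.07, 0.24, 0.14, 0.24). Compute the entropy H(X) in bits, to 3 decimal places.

H = −Σ pᵢ log₂ pᵢ.
−0.20·log₂(0.20) = 0.4644
−0.11·log₂(0.11) = 0.3503
−0.07·log₂(0.07) = 0.2686
−0.24·log₂(0.24) = 0.4941
−0.14·log₂(0.14) = 0.3971
−0.24·log₂(0.24) = 0.4941
Sum ≈ 2.4686 → 2.469 bits.

2.469 bits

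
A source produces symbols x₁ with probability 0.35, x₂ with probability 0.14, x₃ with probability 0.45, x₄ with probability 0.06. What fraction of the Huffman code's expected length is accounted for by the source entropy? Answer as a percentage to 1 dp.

Entropy H = −Σ p log₂ p ≈ 1.6891 bits.
Huffman merges: 3/50+7/50→1/5; 1/5+7/20→11/20; 9/20+11/20→1. L = 7/4 ≈ 1.7500.
Efficiency = H/L = 1.6891/1.7500 = 96.5%.

96.5%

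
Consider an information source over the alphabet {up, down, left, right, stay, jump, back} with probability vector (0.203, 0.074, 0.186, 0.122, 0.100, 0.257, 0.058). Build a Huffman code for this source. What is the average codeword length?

2.672 bits/symbol

Repeatedly combine the two least-probable nodes; the expected code length is the sum of the merged weights.
merge 29/500 + 37/500 → 33/250
merge 1/10 + 61/500 → 111/500
merge 33/250 + 93/500 → 159/500
merge 203/1000 + 111/500 → 17/40
merge 257/1000 + 159/500 → 23/40
merge 17/40 + 23/40 → 1
L = 33/250 + 111/500 + 159/500 + 17/40 + 23/40 + 1 = 334/125 = 2.672 bits/symbol.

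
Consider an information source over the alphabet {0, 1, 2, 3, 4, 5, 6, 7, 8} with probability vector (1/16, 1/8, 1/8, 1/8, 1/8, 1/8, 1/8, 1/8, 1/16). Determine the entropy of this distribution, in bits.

3.125 bits

Each probability is a power of 1/2, so log₂(1/p) is an integer.
H = Σ p·log₂(1/p) = 1/16·4 + 1/8·3 + 1/8·3 + 1/8·3 + 1/8·3 + 1/8·3 + 1/8·3 + 1/8·3 + 1/16·4 = 3.125 bits.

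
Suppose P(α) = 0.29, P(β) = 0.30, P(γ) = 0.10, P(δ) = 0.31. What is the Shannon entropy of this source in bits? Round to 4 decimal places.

1.8950 bits

H = −Σ pᵢ log₂ pᵢ.
−0.29·log₂(0.29) = 0.5179
−0.30·log₂(0.30) = 0.5211
−0.10·log₂(0.10) = 0.3322
−0.31·log₂(0.31) = 0.5238
Sum ≈ 1.8950 → 1.8950 bits.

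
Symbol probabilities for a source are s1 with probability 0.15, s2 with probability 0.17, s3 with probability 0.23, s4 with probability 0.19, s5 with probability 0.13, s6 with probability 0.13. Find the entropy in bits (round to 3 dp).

H = −Σ pᵢ log₂ pᵢ.
−0.15·log₂(0.15) = 0.4105
−0.17·log₂(0.17) = 0.4346
−0.23·log₂(0.23) = 0.4877
−0.19·log₂(0.19) = 0.4552
−0.13·log₂(0.13) = 0.3826
−0.13·log₂(0.13) = 0.3826
Sum ≈ 2.5533 → 2.553 bits.

2.553 bits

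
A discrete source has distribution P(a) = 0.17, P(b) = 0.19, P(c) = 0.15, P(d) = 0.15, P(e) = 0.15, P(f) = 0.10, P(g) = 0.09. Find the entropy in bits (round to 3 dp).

H = −Σ pᵢ log₂ pᵢ.
−0.17·log₂(0.17) = 0.4346
−0.19·log₂(0.19) = 0.4552
−0.15·log₂(0.15) = 0.4105
−0.15·log₂(0.15) = 0.4105
−0.15·log₂(0.15) = 0.4105
−0.10·log₂(0.10) = 0.3322
−0.09·log₂(0.09) = 0.3127
Sum ≈ 2.7663 → 2.766 bits.

2.766 bits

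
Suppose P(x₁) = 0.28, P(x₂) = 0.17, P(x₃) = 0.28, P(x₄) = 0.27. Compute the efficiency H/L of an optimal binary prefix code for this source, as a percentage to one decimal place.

98.7%

Entropy H = −Σ p log₂ p ≈ 1.9730 bits.
Huffman merges: 17/100+27/100→11/25; 7/25+7/25→14/25; 11/25+14/25→1. L = 2 ≈ 2.0000.
Efficiency = H/L = 1.9730/2.0000 = 98.7%.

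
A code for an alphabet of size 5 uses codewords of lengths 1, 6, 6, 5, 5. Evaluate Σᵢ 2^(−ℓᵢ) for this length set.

With common denominator 2^6 = 64: Σ 2^(−ℓᵢ) = 32/64 + 1/64 + 1/64 + 2/64 + 2/64 = 38/64 = 0.59375.

0.59375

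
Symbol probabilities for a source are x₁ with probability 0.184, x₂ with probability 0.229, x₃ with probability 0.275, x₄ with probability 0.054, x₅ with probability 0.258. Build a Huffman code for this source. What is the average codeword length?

2.238 bits/symbol

Repeatedly combine the two least-probable nodes; the expected code length is the sum of the merged weights.
merge 27/500 + 23/125 → 119/500
merge 229/1000 + 119/500 → 467/1000
merge 129/500 + 11/40 → 533/1000
merge 467/1000 + 533/1000 → 1
L = 119/500 + 467/1000 + 533/1000 + 1 = 1119/500 = 2.238 bits/symbol.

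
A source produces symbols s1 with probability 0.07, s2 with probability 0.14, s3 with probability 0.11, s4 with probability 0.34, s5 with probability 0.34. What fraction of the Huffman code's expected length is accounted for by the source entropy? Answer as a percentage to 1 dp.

96.0%

Entropy H = −Σ p log₂ p ≈ 2.0743 bits.
Huffman merges: 7/100+11/100→9/50; 7/50+9/50→8/25; 8/25+17/50→33/50; 17/50+33/50→1. L = 54/25 ≈ 2.1600.
Efficiency = H/L = 2.0743/2.1600 = 96.0%.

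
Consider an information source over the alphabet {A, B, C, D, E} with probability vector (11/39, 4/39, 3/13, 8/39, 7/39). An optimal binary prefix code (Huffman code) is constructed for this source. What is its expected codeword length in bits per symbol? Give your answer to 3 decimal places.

Repeatedly combine the two least-probable nodes; the expected code length is the sum of the merged weights.
merge 4/39 + 7/39 → 11/39
merge 8/39 + 3/13 → 17/39
merge 11/39 + 11/39 → 22/39
merge 17/39 + 22/39 → 1
L = 11/39 + 17/39 + 22/39 + 1 = 89/39 ≈ 2.282 bits/symbol.

2.282 bits/symbol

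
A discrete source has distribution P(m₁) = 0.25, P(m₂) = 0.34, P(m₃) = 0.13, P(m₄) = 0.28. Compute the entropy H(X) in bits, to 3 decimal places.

H = −Σ pᵢ log₂ pᵢ.
−0.25·log₂(0.25) = 0.5000
−0.34·log₂(0.34) = 0.5292
−0.13·log₂(0.13) = 0.3826
−0.28·log₂(0.28) = 0.5142
Sum ≈ 1.9260 → 1.926 bits.

1.926 bits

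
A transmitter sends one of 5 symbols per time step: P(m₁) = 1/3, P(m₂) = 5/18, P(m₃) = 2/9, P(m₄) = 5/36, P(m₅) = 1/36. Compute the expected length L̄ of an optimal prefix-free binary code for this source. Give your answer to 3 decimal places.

Repeatedly combine the two least-probable nodes; the expected code length is the sum of the merged weights.
merge 1/36 + 5/36 → 1/6
merge 1/6 + 2/9 → 7/18
merge 5/18 + 1/3 → 11/18
merge 7/18 + 11/18 → 1
L = 1/6 + 7/18 + 11/18 + 1 = 13/6 ≈ 2.167 bits/symbol.

2.167 bits/symbol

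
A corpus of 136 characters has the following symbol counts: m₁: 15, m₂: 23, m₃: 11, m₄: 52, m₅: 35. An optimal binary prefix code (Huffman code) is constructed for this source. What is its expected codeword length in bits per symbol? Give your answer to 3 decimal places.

2.169 bits/symbol

Probabilities are the counts divided by 136.
Repeatedly combine the two least-probable nodes; the expected code length is the sum of the merged weights.
merge 11/136 + 15/136 → 13/68
merge 23/136 + 13/68 → 49/136
merge 35/136 + 49/136 → 21/34
merge 13/34 + 21/34 → 1
L = 13/68 + 49/136 + 21/34 + 1 = 295/136 ≈ 2.169 bits/symbol.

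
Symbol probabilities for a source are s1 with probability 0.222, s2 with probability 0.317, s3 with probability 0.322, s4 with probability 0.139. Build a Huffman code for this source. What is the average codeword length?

2 bits/symbol

Repeatedly combine the two least-probable nodes; the expected code length is the sum of the merged weights.
merge 139/1000 + 111/500 → 361/1000
merge 317/1000 + 161/500 → 639/1000
merge 361/1000 + 639/1000 → 1
L = 361/1000 + 639/1000 + 1 = 2 bits/symbol.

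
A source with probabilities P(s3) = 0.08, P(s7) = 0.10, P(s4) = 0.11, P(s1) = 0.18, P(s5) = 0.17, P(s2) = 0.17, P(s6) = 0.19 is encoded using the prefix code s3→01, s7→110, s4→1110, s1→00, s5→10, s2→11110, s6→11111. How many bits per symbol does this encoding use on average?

L̄ = Σ pᵢ·ℓᵢ = 0.08·2 + 0.10·3 + 0.11·4 + 0.18·2 + 0.17·2 + 0.17·5 + 0.19·5 = 3.4 bits/symbol.

3.4 bits/symbol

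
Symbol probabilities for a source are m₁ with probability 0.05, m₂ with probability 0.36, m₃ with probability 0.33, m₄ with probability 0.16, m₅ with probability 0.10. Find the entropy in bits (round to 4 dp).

2.0297 bits

H = −Σ pᵢ log₂ pᵢ.
−0.05·log₂(0.05) = 0.2161
−0.36·log₂(0.36) = 0.5306
−0.33·log₂(0.33) = 0.5278
−0.16·log₂(0.16) = 0.4230
−0.10·log₂(0.10) = 0.3322
Sum ≈ 2.0297 → 2.0297 bits.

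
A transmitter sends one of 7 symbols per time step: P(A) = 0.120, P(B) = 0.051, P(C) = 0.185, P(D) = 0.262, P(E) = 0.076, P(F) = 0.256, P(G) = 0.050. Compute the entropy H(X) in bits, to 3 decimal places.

H = −Σ pᵢ log₂ pᵢ.
−0.120·log₂(0.120) = 0.3671
−0.051·log₂(0.051) = 0.2190
−0.185·log₂(0.185) = 0.4504
−0.262·log₂(0.262) = 0.5063
−0.076·log₂(0.076) = 0.2826
−0.256·log₂(0.256) = 0.5032
−0.050·log₂(0.050) = 0.2161
Sum ≈ 2.5446 → 2.545 bits.

2.545 bits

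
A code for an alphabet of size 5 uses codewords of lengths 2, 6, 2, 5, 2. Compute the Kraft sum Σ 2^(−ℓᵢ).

With common denominator 2^6 = 64: Σ 2^(−ℓᵢ) = 16/64 + 1/64 + 16/64 + 2/64 + 16/64 = 51/64 = 0.796875.

0.796875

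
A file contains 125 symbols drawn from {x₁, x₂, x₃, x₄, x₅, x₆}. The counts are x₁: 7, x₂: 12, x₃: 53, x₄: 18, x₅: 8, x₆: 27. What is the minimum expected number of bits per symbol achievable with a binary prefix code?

Probabilities are the counts divided by 125.
Repeatedly combine the two least-probable nodes; the expected code length is the sum of the merged weights.
merge 7/125 + 8/125 → 3/25
merge 12/125 + 3/25 → 27/125
merge 18/125 + 27/125 → 9/25
merge 27/125 + 9/25 → 72/125
merge 53/125 + 72/125 → 1
L = 3/25 + 27/125 + 9/25 + 72/125 + 1 = 284/125 = 2.272 bits/symbol.

2.272 bits/symbol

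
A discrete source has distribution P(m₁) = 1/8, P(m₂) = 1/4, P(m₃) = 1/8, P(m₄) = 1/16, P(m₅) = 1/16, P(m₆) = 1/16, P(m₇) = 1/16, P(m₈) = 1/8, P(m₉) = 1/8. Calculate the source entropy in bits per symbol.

3 bits

Each probability is a power of 1/2, so log₂(1/p) is an integer.
H = Σ p·log₂(1/p) = 1/8·3 + 1/4·2 + 1/8·3 + 1/16·4 + 1/16·4 + 1/16·4 + 1/16·4 + 1/8·3 + 1/8·3 = 3 bits.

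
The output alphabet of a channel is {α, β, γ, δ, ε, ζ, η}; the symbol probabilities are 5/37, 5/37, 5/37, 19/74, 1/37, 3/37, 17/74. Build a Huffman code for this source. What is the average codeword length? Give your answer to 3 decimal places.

2.622 bits/symbol

Repeatedly combine the two least-probable nodes; the expected code length is the sum of the merged weights.
merge 1/37 + 3/37 → 4/37
merge 4/37 + 5/37 → 9/37
merge 5/37 + 5/37 → 10/37
merge 17/74 + 9/37 → 35/74
merge 19/74 + 10/37 → 39/74
merge 35/74 + 39/74 → 1
L = 4/37 + 9/37 + 10/37 + 35/74 + 39/74 + 1 = 97/37 ≈ 2.622 bits/symbol.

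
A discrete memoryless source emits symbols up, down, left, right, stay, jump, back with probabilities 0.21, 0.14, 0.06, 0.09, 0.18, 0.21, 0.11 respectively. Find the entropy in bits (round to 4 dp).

H = −Σ pᵢ log₂ pᵢ.
−0.21·log₂(0.21) = 0.4728
−0.14·log₂(0.14) = 0.3971
−0.06·log₂(0.06) = 0.2435
−0.09·log₂(0.09) = 0.3127
−0.18·log₂(0.18) = 0.4453
−0.21·log₂(0.21) = 0.4728
−0.11·log₂(0.11) = 0.3503
Sum ≈ 2.6945 → 2.6945 bits.

2.6945 bits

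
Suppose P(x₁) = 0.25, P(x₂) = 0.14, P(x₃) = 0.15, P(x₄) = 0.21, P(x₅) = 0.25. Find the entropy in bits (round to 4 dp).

H = −Σ pᵢ log₂ pᵢ.
−0.25·log₂(0.25) = 0.5000
−0.14·log₂(0.14) = 0.3971
−0.15·log₂(0.15) = 0.4105
−0.21·log₂(0.21) = 0.4728
−0.25·log₂(0.25) = 0.5000
Sum ≈ 2.2805 → 2.2805 bits.

2.2805 bits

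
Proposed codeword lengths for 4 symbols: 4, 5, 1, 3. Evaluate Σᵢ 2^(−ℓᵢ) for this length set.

0.71875

With common denominator 2^5 = 32: Σ 2^(−ℓᵢ) = 2/32 + 1/32 + 16/32 + 4/32 = 23/32 = 0.71875.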